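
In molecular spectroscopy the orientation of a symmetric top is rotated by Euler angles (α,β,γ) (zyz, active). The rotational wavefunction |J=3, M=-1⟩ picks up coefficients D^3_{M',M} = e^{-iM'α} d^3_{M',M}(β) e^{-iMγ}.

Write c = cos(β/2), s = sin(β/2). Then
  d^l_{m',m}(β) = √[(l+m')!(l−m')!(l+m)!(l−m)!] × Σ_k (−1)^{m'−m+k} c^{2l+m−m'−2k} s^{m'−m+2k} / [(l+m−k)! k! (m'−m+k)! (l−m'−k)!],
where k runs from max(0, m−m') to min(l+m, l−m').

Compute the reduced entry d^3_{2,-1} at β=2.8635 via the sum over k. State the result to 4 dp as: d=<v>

d=0.4012

d^3_{2,-1}(β=2.8635) via the finite sum:
With c≡cos(β/2)=0.138599 and s≡sin(β/2)=0.990349, N=[120·1·2·24]^{1/2}=75.894664
k∈{0,1} keeps every argument non-negative
  k=0: (−1)^3·75.8947/(12)·0.1386^3·0.9903^3 = -0.016356
  k=1: (−1)^4·75.8947/(24)·0.1386^1·0.9903^5 = +0.417542
d^3_{2,-1}(2.8635) = -0.016356 +0.417542 = +0.401186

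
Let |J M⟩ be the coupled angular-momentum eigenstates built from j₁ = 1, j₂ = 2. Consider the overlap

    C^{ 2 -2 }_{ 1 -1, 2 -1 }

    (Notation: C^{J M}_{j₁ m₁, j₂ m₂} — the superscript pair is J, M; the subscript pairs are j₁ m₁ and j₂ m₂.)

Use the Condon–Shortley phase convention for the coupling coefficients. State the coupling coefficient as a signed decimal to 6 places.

-0.577350

√[5·1!1!3!/6! · 0!2!1!3!0!4!] = √(12)
  +(−1)^1/∏(1,0,1,0,0,3)! = -1/6  (running -1/6)
⟨..|..⟩ = √(12)·(-1/6) = -0.577350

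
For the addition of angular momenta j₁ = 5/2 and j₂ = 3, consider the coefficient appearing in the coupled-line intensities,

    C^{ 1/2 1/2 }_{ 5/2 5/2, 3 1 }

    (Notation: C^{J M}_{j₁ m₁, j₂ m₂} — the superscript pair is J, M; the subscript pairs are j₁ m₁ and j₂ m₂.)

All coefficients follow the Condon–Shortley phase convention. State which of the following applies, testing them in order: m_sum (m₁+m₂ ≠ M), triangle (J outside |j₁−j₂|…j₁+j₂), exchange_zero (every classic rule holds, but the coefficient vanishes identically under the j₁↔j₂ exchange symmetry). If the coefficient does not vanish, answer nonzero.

m-sum: m₁+m₂ = 5/2+1 = 7/2, M = 1/2  ✗ ⇒ coefficient is 0

m_sum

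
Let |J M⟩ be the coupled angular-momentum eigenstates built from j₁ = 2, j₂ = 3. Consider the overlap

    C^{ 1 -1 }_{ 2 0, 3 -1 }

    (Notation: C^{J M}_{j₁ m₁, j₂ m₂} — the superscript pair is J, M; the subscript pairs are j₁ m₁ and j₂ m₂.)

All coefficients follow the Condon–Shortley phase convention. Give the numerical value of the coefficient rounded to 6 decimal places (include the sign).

triangle: 4!*0!*2!/7! = 48/5040
(j±m)!: 2!*2!*2!*4!*0!*2! = 384
prefactor² = (2J+1)*Δ*N² = 384/35
  k=2: +1/(2!*2!*0!*0!*0!*2!) = 1/8
Σ = 1/8  ⇒  CG² = 384/35*(1/8)² = 6/35
CG = +√(6/35) = +0.414039

+0.414039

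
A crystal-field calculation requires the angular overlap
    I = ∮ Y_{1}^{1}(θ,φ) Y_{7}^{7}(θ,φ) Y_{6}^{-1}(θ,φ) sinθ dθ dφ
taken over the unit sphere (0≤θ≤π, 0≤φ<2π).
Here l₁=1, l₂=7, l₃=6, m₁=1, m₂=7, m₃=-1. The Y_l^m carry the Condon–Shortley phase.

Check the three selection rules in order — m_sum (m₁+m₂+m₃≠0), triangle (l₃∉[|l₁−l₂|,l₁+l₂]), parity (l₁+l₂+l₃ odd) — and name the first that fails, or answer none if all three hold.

m_sum

m₁+m₂+m₃ = 1 + 7 − 1 = 7  ✗
triangle: |1−7|=6 ≤ l₃=6 ≤ 1+7=8
parity: l₁+l₂+l₃ = 14 is even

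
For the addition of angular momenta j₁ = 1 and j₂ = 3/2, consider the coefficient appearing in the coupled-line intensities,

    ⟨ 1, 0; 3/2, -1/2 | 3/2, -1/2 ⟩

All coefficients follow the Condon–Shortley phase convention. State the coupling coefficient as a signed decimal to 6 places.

+0.258199  (= +√(1/15))

triangle: 1!×1!×2!/5! = 2/120
(j±m)!: 1!×1!×1!×2!×1!×2! = 4
prefactor² = (2J+1)×Δ×N² = 4/15
  k=0: +1/(0!×1!×1!×1!×0!×1!) = 1
  k=1: −1/(1!×0!×0!×0!×1!×2!) = -1/2
Σ = 1/2  ⇒  CG² = 4/15×(1/2)² = 1/15
CG = +√(1/15) = +0.258199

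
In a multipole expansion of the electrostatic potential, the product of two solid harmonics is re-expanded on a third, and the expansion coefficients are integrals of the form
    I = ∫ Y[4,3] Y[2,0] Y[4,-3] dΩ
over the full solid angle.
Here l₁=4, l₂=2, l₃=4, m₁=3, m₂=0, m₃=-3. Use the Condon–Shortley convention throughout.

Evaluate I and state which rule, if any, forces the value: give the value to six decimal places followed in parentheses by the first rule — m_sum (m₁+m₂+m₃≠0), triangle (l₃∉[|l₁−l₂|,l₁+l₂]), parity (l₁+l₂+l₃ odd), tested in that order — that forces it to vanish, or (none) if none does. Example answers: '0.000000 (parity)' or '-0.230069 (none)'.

0.057344 (none)

Rules hold: Σm=0, L=10 even, 2≤4≤6.
N = 9·5·9 = 405
Δ = 2!·6!·2!/11! = 1/13860
Racah Σ t=0..2: t=0:+1/192 t=1:−1/36 t=2:+1/192 = -5/288
⇒ 3j(4 2 4; 0 0 0)² = 20/693, sgn -1
Racah Σ t=0..1: t=0:+1/480 t=1:−1/720 = 1/1440
⇒ 3j(4 2 4; 3 0 -3)² = 7/1980, sgn -1
4πI² = N·(3j₀)²·(3jₘ)² = 5/121
I = +1·√(0.0413223/4π) = 0.05734392
No selection rule forces the value: the integral is nonzero (none).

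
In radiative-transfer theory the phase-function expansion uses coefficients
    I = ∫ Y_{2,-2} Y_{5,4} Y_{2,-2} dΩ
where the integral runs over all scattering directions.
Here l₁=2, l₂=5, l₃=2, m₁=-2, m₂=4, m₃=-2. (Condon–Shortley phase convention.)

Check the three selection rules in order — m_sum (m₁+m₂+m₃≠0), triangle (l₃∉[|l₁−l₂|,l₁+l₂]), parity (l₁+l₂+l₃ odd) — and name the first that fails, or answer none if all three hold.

Σmᵢ = 0  ✓
l₃∈[|l₁−l₂|,l₁+l₂]=[3,7] required, l₃=2 fails  ✗
Σlᵢ = 9 ⇒ odd

triangle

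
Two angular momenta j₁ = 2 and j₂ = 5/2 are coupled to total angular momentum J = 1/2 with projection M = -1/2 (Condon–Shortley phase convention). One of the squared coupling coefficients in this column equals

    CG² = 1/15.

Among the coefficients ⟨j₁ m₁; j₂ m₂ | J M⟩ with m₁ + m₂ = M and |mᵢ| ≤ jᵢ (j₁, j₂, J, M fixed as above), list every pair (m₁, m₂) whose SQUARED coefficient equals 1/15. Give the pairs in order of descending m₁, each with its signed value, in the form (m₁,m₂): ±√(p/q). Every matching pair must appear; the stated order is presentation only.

(-2,3/2): +√(1/15)

Admissible pairs with m₁+m₂ = M = -1/2: (-2,3/2), (-1,1/2), (0,-1/2), (1,-3/2), (2,-5/2)
  (m₁,m₂)=(2,-5/2): CG² = 1/3, CG = +√(1/3)
  (m₁,m₂)=(1,-3/2): CG² = 4/15, CG = −√(4/15)
  (m₁,m₂)=(0,-1/2): CG² = 1/5, CG = +√(1/5)
  (m₁,m₂)=(-1,1/2): CG² = 2/15, CG = −√(2/15)
  (m₁,m₂)=(-2,3/2): CG² = 1/15, CG = +√(1/15)   ← matches the target
Pairs with CG² = 1/15: (-2,3/2): +√(1/15)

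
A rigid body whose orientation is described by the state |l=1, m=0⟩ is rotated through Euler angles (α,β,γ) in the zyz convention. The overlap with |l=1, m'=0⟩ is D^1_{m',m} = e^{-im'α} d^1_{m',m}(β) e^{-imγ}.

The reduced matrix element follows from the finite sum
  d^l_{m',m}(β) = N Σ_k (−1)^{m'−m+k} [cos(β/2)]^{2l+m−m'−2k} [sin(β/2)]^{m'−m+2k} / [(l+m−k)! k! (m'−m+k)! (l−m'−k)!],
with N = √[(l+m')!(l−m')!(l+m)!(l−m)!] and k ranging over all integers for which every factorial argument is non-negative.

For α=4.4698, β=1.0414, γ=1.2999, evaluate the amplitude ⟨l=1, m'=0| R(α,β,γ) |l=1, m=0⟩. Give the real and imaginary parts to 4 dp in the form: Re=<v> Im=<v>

Re=0.5050 Im=0.0000

Split into d^1_{0,0}(β=1.0414) × two z-phases.
Half-angle: c=0.867471, s=0.497487. N=√(1·1·1·1)=1.000000
Admissible k: 0..1 (factorial args all ≥0)
  k=0: (−1)^0·1.0000/(1)·0.8675^2·0.4975^0 = +0.752506
  k=1: (−1)^1·1.0000/(1)·0.8675^0·0.4975^2 = -0.247494
d^1_{0,0}(1.0414) = +0.752506 -0.247494 = +0.505012
Attach z-rotation phases: D = e^{-i(0)(4.4698)}·(+0.505012)·e^{-i(0)(1.2999)} = +0.505012+0.000000i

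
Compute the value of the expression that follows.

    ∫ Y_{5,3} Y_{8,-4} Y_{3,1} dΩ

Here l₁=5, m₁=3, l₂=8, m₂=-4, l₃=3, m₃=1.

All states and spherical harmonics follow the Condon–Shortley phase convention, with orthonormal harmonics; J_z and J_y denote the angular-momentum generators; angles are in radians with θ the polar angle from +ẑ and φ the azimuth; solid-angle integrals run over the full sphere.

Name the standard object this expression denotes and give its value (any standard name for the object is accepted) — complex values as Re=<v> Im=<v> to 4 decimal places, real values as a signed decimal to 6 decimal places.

This is a Gaunt coefficient — the integral of a triple product of spherical harmonics over the sphere.
Checks pass: Σm=0; 16 even; l₃=3∈[3,13].
(2·5+1)(2·8+1)(2·3+1) = 1309
Δ: 10! 0! 6! / 17! → 1/136136
sum: t=5:−1/518400 = -1/518400
3j²(5 8 3; 0 0 0) = Δ·Π!·Σ² = 56/2431  (sign +1)
sum: t=2:+1/3870720 = 1/3870720
3j²(5 8 3; 3 -4 1) = Δ·Π!·Σ² = 135/6188  (sign +1)
combine: 4πI² = 1309·56/2431·135/6188 = 1890/2873
take √, sign +1: I = 0.22880113

Gaunt coefficient, +0.228801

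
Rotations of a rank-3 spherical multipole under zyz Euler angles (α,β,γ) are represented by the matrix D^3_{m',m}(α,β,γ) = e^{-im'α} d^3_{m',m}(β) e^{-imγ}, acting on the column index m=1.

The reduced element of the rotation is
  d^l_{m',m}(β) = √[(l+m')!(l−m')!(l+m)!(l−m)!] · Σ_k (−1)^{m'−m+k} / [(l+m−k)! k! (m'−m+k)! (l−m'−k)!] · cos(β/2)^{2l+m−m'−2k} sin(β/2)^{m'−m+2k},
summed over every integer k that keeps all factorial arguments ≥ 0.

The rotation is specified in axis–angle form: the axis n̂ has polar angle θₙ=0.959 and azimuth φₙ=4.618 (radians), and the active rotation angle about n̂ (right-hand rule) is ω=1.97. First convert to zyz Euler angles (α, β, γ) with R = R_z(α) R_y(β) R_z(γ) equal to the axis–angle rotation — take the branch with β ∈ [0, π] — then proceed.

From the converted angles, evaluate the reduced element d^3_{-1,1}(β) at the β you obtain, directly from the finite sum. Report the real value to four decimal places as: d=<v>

d=-0.0272

Axis–angle → zyz. n̂ = (sinθₙcosφₙ, sinθₙsinφₙ, cosθₙ) = (-0.077154, -0.814974, +0.574339), ω = 1.9700.
R = I cosω + sinω [n̂]ₓ + (1−cosω) n̂n̂ᵀ gives
  R = [-0.380418, -0.441861, -0.812429; +0.616497, +0.533655, -0.578916; +0.689357, -0.721090, +0.069394]
β = atan2(√(R₁₃²+R₂₃²), R₃₃) = 1.501347; α = atan2(R₂₃, R₁₃) mod 2π = 3.760708; γ = atan2(R₃₂, −R₃₁) mod 2π = 3.949486
d^3_{-1,1}(β=1.5013) via the finite sum:
c=cos(1.501347/2)=0.731230, s=sin(1.501347/2)=0.682131; N=√[2·24·24·2]=48.000000
Admissible k: 2..4 (factorial args all ≥0)
  k=2: (−1)^0·48.0000/(8)·0.7312^4·0.6821^2 = +0.798183
  k=3: (−1)^1·48.0000/(6)·0.7312^2·0.6821^4 = -0.926125
  k=4: (−1)^2·48.0000/(48)·0.7312^0·0.6821^6 = +0.100741
d^3_{-1,1}(1.5013) = +0.798183 -0.926125 +0.100741 = -0.027200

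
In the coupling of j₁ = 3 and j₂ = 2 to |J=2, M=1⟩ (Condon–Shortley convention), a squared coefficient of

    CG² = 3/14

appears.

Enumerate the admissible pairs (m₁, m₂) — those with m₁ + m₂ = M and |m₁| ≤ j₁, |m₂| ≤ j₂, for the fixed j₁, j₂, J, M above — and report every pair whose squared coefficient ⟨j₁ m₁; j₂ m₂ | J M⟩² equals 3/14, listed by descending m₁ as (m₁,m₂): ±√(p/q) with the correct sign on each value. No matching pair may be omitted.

Admissible pairs with m₁+m₂ = M = 1: (-1,2), (0,1), (1,0), (2,-1), (3,-2)
  (m₁,m₂)=(3,-2): CG² = 5/14, CG = +√(5/14)
  (m₁,m₂)=(2,-1): CG² = 0/1, CG = 0
  (m₁,m₂)=(1,0): CG² = 1/7, CG = −√(1/7)
  (m₁,m₂)=(0,1): CG² = 2/7, CG = +√(2/7)
  (m₁,m₂)=(-1,2): CG² = 3/14, CG = −√(3/14)   ← matches the target
Pairs with CG² = 3/14: (-1,2): −√(3/14)

(-1,2): −√(3/14)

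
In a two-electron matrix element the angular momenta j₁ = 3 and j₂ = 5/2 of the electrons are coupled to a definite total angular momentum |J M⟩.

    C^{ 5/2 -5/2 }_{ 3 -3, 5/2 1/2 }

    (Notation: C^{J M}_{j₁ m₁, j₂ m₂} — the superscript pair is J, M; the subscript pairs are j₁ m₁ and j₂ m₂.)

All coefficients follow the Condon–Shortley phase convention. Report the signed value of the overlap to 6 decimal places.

-0.487950  (= −√(5/21))

√[6·3!3!2!/9! · 0!6!3!2!0!5!] = √(8640/7)
  +(−1)^3/∏(3,0,3,0,0,2)! = -1/72  (running -1/72)
⟨..|..⟩ = √(8640/7)·(-1/72) = -0.487950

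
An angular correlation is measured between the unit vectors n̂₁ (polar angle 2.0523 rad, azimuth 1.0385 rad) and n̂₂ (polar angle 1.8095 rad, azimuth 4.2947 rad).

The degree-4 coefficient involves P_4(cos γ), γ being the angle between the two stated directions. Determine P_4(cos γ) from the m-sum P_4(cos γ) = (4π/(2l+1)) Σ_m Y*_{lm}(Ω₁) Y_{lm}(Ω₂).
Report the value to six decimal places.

-0.356921

Addition theorem: P_4(cos γ) = (4π/9) Σ_m Y*_{lm}(Ω₁) Y_{lm}(Ω₂), m = −4…4:
  m=-4: (-0.144676, -0.231590) × (-0.039362, 0.392467) = (0.096586, -0.047665)  (running Σ = (0.096586, -0.047665))
  m=-3: (0.403432, -0.010529) × (-0.257893, 0.084814) = (-0.103149, 0.036932)  (running Σ = (-0.006563, -0.010733))
  m=-2: (-0.063872, 0.115213) × (0.128966, 0.142547) = (-0.024661, 0.005754)  (running Σ = (-0.031224, -0.004979))
  m=-1: (0.147695, 0.250754) × (-0.115012, 0.259152) = (-0.081970, 0.009436)  (running Σ = (-0.113194, 0.004457))
  m=0: (-0.192978, -0.000000) × (0.151509, 0.000000) = (-0.029238, -0.000000)  (running Σ = (-0.142432, 0.004457))
  m=1: (-0.147695, 0.250754) × (0.115012, 0.259152) = (-0.081970, -0.009436)  (running Σ = (-0.224402, -0.004979))
  m=2: (-0.063872, -0.115213) × (0.128966, -0.142547) = (-0.024661, -0.005754)  (running Σ = (-0.249062, -0.010733))
  m=3: (-0.403432, -0.010529) × (0.257893, 0.084814) = (-0.103149, -0.036932)  (running Σ = (-0.352212, -0.047665))
  m=4: (-0.144676, 0.231590) × (-0.039362, -0.392467) = (0.096586, 0.047665)  (running Σ = (-0.255626, 0.000000))
Accumulated sum (-0.255626, 0.000000); after 4π/(2l+1) scaling, (-0.356921, 0.000000) ⇒ P_4 = -0.356921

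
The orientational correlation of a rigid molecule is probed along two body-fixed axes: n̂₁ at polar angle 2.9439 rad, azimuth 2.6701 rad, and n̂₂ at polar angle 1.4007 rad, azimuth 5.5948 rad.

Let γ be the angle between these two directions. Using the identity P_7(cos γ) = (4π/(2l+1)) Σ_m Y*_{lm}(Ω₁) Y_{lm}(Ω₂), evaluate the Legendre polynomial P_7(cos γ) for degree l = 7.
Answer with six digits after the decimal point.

Addition theorem: P_7(cos γ) = (4π/15) Σ_m Y*_{lm}(Ω₁) Y_{lm}(Ω₂), m = −7…7:
  [-7]  conj(Y_{7,-7})(Ω₁) = 0.00001 - 0.00000j ; Y_{7,-7}(Ω₂) = 0.04792 - 0.44911j ; Δ = -0.00000 - 0.00000j
  [-6]  conj(Y_{7,-6})(Ω₁) = 0.00010 + 0.00003j ; Y_{7,-6}(Ω₂) = -0.15957 - 0.24246j ; Δ = -0.00001 - 0.00003j
  [-5]  conj(Y_{7,-5})(Ω₁) = 0.00087 + 0.00087j ; Y_{7,-5}(Ω₂) = 0.20452 + 0.06334j ; Δ = 0.00012 + 0.00023j
  [-4]  conj(Y_{7,-4})(Ω₁) = 0.00315 + 0.00967j ; Y_{7,-4}(Ω₂) = 0.28507 - 0.11653j ; Δ = 0.00203 + 0.00239j
  [-3]  conj(Y_{7,-3})(Ω₁) = -0.00936 + 0.05939j ; Y_{7,-3}(Ω₂) = -0.06162 + 0.11432j ; Δ = -0.00621 - 0.00473j
  [-2]  conj(Y_{7,-2})(Ω₁) = -0.14399 + 0.19840j ; Y_{7,-2}(Ω₂) = 0.05935 + 0.30205j ; Δ = -0.06847 - 0.03172j
  [-1]  conj(Y_{7,-1})(Ω₁) = -0.54194 + 0.27631j ; Y_{7,-1}(Ω₂) = -0.07428 - 0.06111j ; Δ = 0.05714 + 0.01259j
  [+0]  conj(Y_{7,0})(Ω₁) = -0.57091 + 0.00000j ; Y_{7,0}(Ω₂) = -0.30669 + 0.00000j ; Δ = 0.17509 + 0.00000j
  [+1]  conj(Y_{7,1})(Ω₁) = 0.54194 + 0.27631j ; Y_{7,1}(Ω₂) = 0.07428 - 0.06111j ; Δ = 0.05714 - 0.01259j
  [+2]  conj(Y_{7,2})(Ω₁) = -0.14399 - 0.19840j ; Y_{7,2}(Ω₂) = 0.05935 - 0.30205j ; Δ = -0.06847 + 0.03172j
  [+3]  conj(Y_{7,3})(Ω₁) = 0.00936 + 0.05939j ; Y_{7,3}(Ω₂) = 0.06162 + 0.11432j ; Δ = -0.00621 + 0.00473j
  [+4]  conj(Y_{7,4})(Ω₁) = 0.00315 - 0.00967j ; Y_{7,4}(Ω₂) = 0.28507 + 0.11653j ; Δ = 0.00203 - 0.00239j
  [+5]  conj(Y_{7,5})(Ω₁) = -0.00087 + 0.00087j ; Y_{7,5}(Ω₂) = -0.20452 + 0.06334j ; Δ = 0.00012 - 0.00023j
  [+6]  conj(Y_{7,6})(Ω₁) = 0.00010 - 0.00003j ; Y_{7,6}(Ω₂) = -0.15957 + 0.24246j ; Δ = -0.00001 + 0.00003j
  [+7]  conj(Y_{7,7})(Ω₁) = -0.00001 - 0.00000j ; Y_{7,7}(Ω₂) = -0.04792 - 0.44911j ; Δ = -0.00000 + 0.00000j
Σ over m = 0.14429 + 0.00000j; ×(4π/15) → 0.12088 + 0.00000j. Real part: 0.120880

0.120880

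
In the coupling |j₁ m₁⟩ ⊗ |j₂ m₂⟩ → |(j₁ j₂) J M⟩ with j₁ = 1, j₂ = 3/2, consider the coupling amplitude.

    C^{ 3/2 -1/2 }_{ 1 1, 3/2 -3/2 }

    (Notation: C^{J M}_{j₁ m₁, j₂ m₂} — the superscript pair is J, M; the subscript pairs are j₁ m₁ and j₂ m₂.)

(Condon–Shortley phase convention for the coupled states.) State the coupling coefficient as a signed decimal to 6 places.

j₁+j₂−J=1  J+j₁−j₂=1  J−j₁+j₂=2  j₁+j₂+J+1=5
(j₁±m₁, j₂±m₂, J±M) = (2,0,0,3,1,2)
P² = 8/5
sum k=0..0:
  [0] +1/2 = 1/2
S = 1/2
C² = P²·S² = 2/5 ; C = +0.632456

+√(2/5) ≈ +0.632456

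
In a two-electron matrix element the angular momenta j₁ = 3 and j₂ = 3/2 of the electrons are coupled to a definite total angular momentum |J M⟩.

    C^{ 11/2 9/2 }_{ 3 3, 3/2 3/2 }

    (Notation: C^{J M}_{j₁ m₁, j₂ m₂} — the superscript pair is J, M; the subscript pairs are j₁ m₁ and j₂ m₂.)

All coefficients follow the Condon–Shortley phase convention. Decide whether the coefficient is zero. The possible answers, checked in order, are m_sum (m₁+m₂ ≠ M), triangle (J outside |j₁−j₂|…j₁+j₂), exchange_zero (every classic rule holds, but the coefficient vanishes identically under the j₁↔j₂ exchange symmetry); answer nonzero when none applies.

triangle

m-sum: m₁+m₂ = 3+3/2 = 9/2, M = 9/2  ✓
triangle: need |j₁−j₂| ≤ J ≤ j₁+j₂, i.e. J ∈ [3/2, 9/2]; J = 11/2 is outside ✗ ⇒ coefficient is 0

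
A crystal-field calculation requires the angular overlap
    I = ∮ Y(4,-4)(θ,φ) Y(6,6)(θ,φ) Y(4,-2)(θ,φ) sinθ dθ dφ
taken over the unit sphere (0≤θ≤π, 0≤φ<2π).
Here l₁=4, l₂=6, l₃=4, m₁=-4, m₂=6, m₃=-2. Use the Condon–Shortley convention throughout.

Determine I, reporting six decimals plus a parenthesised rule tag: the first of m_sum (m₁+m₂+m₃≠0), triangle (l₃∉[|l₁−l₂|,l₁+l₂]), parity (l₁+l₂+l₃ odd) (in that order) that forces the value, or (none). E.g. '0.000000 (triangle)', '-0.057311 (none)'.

-0.163436 (none)

m-sum 0 ✓  L=14 even ✓  2≤4≤10 ✓
Π(2lᵢ+1) = 9×13×9 = 1053
triangle coeff Δ(4,6,4) = 1/1261260
Σ_t [2,4]: t=2:+1/4608 t=3:−1/1296 t=4:+1/4608 = -7/20736
(3j)²=20/1287 [(4 6 4; 0 0 0)], sign=-1
Σ_t [6,6]: t=6:+1/1036800 = 1/1036800
(3j)²=4/195 [(4 6 4; -4 6 -2)], sign=+1
⇒ 4πI² = 48/143
I = (-1)√(48/143/(4π)) = -0.16343598
No selection rule forces the value: the integral is nonzero (none).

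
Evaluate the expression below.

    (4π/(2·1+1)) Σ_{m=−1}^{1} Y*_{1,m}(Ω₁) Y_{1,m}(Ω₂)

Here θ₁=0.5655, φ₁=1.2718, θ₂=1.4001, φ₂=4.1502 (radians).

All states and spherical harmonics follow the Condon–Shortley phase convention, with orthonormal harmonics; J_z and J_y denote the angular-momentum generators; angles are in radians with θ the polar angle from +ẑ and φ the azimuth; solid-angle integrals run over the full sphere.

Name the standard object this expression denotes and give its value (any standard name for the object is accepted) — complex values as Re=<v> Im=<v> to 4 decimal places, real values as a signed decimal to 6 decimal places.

Legendre polynomial (addition theorem), -0.366443

This sum is the spherical-harmonic addition theorem: it equals the Legendre polynomial P_l(cos γ) of the angle γ between the two directions.
Term-by-term m-sum for l=1 (normalisation 4π/3 = 4.188790):
  term(m=-1) = -0.06086 - 0.01640j   from Y*(Ω₁)=0.05453 + 0.17692j, Y(Ω₂)=-0.18149 + 0.28807j
  term(m=+0) = 0.03424 + 0.00000j   from Y*(Ω₁)=0.41254 + 0.00000j, Y(Ω₂)=0.08300 + 0.00000j
  term(m=+1) = -0.06086 + 0.01640j   from Y*(Ω₁)=-0.05453 + 0.17692j, Y(Ω₂)=0.18149 + 0.28807j
Accumulated sum -0.08748 + 0.00000j; after 4π/(2l+1) scaling, -0.36644 + 0.00000j ⇒ P_1 = -0.366443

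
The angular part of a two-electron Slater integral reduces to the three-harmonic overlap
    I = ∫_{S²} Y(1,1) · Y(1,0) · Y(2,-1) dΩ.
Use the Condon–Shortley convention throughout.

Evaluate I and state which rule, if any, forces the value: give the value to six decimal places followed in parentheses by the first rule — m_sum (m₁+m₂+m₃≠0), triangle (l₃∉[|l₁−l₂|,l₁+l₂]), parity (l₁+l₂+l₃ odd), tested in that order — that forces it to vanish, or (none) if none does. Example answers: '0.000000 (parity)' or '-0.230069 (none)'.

-0.218510 (none)

Checks pass: Σm=0; 4 even; l₃=2∈[0,2].
(2·1+1)(2·1+1)(2·2+1) = 45
Δ: 0! 2! 2! / 5! → 1/30
sum: t=0:+1/1 = 1/1
3j²(1 1 2; 0 0 0) = Δ·Π!·Σ² = 2/15  (sign +1)
sum: t=0:+1/2 = 1/2
3j²(1 1 2; 1 0 -1) = Δ·Π!·Σ² = 1/10  (sign -1)
combine: 4πI² = 45·2/15·1/10 = 3/5
take √, sign -1: I = -0.21850969
No selection rule forces the value: the integral is nonzero (none).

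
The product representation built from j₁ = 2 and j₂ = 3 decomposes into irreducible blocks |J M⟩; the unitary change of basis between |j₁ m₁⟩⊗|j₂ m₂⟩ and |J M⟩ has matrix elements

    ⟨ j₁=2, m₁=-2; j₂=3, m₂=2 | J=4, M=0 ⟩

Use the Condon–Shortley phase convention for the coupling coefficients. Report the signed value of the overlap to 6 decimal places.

−√(1/7) ≈ -0.377964

√[9·1!3!5!/10! · 0!4!5!1!4!4!] = √(20736/7)
  +(−1)^1/∏(1,0,3,4,0,1)! = -1/144  (running -1/144)
⟨..|..⟩ = √(20736/7)·(-1/144) = -0.377964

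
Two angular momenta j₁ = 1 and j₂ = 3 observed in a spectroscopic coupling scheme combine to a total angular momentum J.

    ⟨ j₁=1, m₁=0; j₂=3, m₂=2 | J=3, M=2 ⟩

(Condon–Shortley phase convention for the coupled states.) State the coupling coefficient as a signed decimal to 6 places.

triangle: 1!*1!*5!/8! = 120/40320
(j±m)!: 1!*1!*5!*1!*5!*1! = 14400
prefactor² = (2J+1)*Δ*N² = 300
  k=0: +1/(0!*1!*1!*5!*0!*0!) = 1/120
  k=1: −1/(1!*0!*0!*4!*1!*1!) = -1/24
Σ = -1/30  ⇒  CG² = 300*(-1/30)² = 1/3
CG = −√(1/3) = -0.577350

-0.577350  (= −√(1/3))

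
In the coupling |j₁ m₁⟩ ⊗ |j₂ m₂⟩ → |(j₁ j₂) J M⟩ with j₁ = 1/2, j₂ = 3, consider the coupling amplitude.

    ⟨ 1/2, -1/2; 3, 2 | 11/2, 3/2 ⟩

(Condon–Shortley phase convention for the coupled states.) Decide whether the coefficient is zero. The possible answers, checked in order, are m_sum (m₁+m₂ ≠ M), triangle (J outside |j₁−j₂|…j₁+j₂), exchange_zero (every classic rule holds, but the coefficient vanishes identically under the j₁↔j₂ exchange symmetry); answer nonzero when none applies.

triangle

m-sum: m₁+m₂ = -1/2+2 = 3/2, M = 3/2  ✓
triangle: need |j₁−j₂| ≤ J ≤ j₁+j₂, i.e. J ∈ [5/2, 7/2]; J = 11/2 is outside ✗ ⇒ coefficient is 0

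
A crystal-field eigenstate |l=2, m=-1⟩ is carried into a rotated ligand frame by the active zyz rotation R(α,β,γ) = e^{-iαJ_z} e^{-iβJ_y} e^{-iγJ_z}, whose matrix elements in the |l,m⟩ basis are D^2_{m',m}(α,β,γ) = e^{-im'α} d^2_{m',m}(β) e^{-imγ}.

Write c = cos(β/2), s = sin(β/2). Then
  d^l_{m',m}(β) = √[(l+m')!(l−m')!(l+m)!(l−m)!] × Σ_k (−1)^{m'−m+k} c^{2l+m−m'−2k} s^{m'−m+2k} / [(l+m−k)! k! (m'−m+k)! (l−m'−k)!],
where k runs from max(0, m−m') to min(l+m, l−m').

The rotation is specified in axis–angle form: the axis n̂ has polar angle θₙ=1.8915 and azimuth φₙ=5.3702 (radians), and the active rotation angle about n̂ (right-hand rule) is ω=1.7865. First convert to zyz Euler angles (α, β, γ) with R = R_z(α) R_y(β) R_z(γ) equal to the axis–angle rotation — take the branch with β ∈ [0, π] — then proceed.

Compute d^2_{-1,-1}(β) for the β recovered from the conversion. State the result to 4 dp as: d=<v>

Axis–angle → zyz. n̂ = (sinθₙcosφₙ, sinθₙsinφₙ, cosθₙ) = (+0.580214, -0.750985, -0.315234), ω = 1.7865.
R = I cosω + sinω [n̂]ₓ + (1−cosω) n̂n̂ᵀ gives
  R = [+0.194668, -0.221065, -0.955633; -0.836923, +0.470655, -0.279362; +0.511531, +0.854174, -0.093393]
β = atan2(√(R₁₃²+R₂₃²), R₃₃) = 1.664325; α = atan2(R₂₃, R₁₃) mod 2π = 3.425999; γ = atan2(R₃₂, −R₃₁) mod 2π = 2.110377
d^2_{-1,-1}(β=1.6643) via the finite sum:
c=cos(1.664325/2)=0.673278, s=sin(1.664325/2)=0.739389; N=√[1·6·1·6]=6.000000
k∈{0,1} keeps every argument non-negative
  k=0: (−1)^0·6.0000/(6)·0.6733^4·0.7394^0 = +0.205484
  k=1: (−1)^1·6.0000/(2)·0.6733^2·0.7394^2 = -0.743458
d^2_{-1,-1}(1.6643) = +0.205484 -0.743458 = -0.537974

d=-0.5380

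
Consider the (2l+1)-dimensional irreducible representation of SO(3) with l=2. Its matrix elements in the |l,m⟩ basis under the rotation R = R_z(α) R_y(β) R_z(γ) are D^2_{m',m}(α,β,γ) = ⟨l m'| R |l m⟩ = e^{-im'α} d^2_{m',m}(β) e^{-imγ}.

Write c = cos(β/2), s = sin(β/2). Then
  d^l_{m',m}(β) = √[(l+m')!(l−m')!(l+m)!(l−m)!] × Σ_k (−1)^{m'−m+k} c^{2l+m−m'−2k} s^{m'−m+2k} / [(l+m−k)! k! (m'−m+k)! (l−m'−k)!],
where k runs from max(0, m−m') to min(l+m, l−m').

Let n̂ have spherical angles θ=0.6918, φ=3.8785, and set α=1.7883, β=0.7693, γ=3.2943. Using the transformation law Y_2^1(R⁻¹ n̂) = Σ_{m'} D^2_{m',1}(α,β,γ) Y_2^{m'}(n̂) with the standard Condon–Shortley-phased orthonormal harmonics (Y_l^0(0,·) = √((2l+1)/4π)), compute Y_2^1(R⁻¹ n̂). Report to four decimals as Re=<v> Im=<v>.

Need the full column D^2_{m',1} for m'=−2..2 at α=1.7883, β=0.7693, γ=3.2943.
cos(β/2)=0.926930, sin(β/2)=0.375235
d^2_{-2,1}: single k=3 term ⇒ +0.097946;  D = +0.094069+0.027284i
d^2_{-1,1}: k∈[2..3] ⇒ +0.362928 -0.019825 = +0.343104;  D = +0.022216-0.342383i
d^2_{0,1}: k∈[1..2] ⇒ +0.732014 -0.119959 = +0.612055;  D = -0.604933+0.093102i
d^2_{1,1}: k∈[0..1] ⇒ +0.738223 -0.362928 = +0.375294;  D = +0.135786+0.349868i
d^2_{2,1}: single k=0 term ⇒ -0.597687;  D = -0.497401+0.331394i
Y_2^{m'}(θ=0.6918,φ=3.8785) and Σ D·Y over m':
  (+0.0941+0.0273i)·(+0.0152-0.1565i)  (+0.0222-0.3424i)·(-0.2811+0.2550i)  (-0.6049+0.0931i)·(+0.2457+0.0000i)  (+0.1358+0.3499i)·(+0.2811+0.2550i)  (-0.4974+0.3314i)·(+0.0152+0.1565i)
Y_2^1(R⁻¹ n̂) = -0.172364+0.170660i

Re=-0.1724 Im=0.1707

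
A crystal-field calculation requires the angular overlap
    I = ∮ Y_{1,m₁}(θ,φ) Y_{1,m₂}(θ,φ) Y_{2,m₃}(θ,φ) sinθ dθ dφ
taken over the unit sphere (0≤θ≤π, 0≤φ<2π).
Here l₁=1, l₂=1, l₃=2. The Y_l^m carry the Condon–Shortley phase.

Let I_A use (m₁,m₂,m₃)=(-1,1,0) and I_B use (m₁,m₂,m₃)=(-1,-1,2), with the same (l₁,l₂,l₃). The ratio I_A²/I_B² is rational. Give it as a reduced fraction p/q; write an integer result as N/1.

Same 1,1,2: normalisation and zero-m 3j drop out of the ratio.
A: Δ: 0! 2! 2! / 5! → 1/30; sum: t=0:+1/4 = 1/4; 3j²(1 1 2; -1 1 0) = Δ·Π!·Σ² = 1/30  (sign +1)
B: Δ: 0! 2! 2! / 5! → 1/30; sum: t=0:+1/4 = 1/4; 3j²(1 1 2; -1 -1 2) = Δ·Π!·Σ² = 1/5  (sign +1)
I_A²/I_B² = (1/30)/(1/5) = 1/6

1/6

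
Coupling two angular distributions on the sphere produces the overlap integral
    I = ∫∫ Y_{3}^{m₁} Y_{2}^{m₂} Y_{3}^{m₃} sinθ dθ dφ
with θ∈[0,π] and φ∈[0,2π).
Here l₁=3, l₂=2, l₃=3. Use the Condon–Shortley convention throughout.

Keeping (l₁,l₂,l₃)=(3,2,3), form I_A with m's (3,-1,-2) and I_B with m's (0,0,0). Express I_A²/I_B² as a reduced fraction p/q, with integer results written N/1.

l's match ⇒ only the (l;m) 3-j factors differ between A and B.
A: triangle coeff Δ(3,2,3) = 1/3780; Σ_t [0,0]: t=0:+1/48 = 1/48; (3j)²=5/84 [(3 2 3; 3 -1 -2)], sign=-1
B: triangle coeff Δ(3,2,3) = 1/3780; Σ_t [0,2]: t=0:+1/24 t=1:−1/4 t=2:+1/24 = -1/6; (3j)²=4/105 [(3 2 3; 0 0 0)], sign=+1
I_A²/I_B² = (5/84)/(4/105) = 25/16

25/16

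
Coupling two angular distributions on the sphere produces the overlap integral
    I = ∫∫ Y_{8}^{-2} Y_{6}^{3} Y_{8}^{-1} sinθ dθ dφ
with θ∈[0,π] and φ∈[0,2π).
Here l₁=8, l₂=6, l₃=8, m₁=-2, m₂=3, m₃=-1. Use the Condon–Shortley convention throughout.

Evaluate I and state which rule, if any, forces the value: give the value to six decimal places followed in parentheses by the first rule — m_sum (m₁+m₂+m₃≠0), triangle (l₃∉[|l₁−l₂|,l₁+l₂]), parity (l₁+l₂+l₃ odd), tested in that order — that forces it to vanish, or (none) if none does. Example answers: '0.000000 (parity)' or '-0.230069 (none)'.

Checks pass: Σm=0; 22 even; l₃=8∈[2,14].
(2·8+1)(2·6+1)(2·8+1) = 3757
Δ: 6! 10! 6! / 23! → 1/13742520792
sum: t=0:+1/41803776000 t=1:−1/435456000 t=2:+1/39813120 t=3:−1/18662400 t=4:+1/39813120 t=5:−1/435456000 t=6:+1/41803776000 = -11/1393459200
3j²(8 6 8; 0 0 0) = Δ·Π!·Σ² = 600/96577  (sign -1)
sum: t=3:−1/783820800 t=4:+1/99532800 t=5:−1/82944000 t=6:+1/447897600 = -11/10450944000
3j²(8 6 8; -2 3 -1) = Δ·Π!·Σ² = 81/96577  (sign +1)
combine: 4πI² = 3757·600/96577·81/96577 = 48600/2482597
take √, sign -1: I = -0.03946936
No selection rule forces the value: the integral is nonzero (none).

-0.039469 (none)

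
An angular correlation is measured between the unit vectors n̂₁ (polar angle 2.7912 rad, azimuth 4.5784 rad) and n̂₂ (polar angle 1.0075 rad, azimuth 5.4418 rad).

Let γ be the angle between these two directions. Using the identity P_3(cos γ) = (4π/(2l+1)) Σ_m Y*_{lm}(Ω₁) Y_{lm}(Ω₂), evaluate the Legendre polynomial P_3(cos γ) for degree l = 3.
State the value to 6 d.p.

Term-by-term m-sum for l=3 (normalisation 4π/7 = 1.795196):
  m=-3: Y*=(0.006602, 0.015531)  Y=(-0.205618, 0.145998)  product (-0.003625, -0.002229)
  m=-2: Y*=(0.109069, -0.029948)  Y=(-0.043592, 0.387672)  product (0.006856, 0.043588)
  m=-1: Y*=(-0.050548, -0.374997)  Y=(0.077512, 0.086716)  product (0.028600, -0.033450)
  m=+0: Y*=(-0.494501, -0.000000)  Y=(-0.313716, 0.000000)  product (0.155133, 0.000000)
  m=+1: Y*=(0.050548, -0.374997)  Y=(-0.077512, 0.086716)  product (0.028600, 0.033450)
  m=+2: Y*=(0.109069, 0.029948)  Y=(-0.043592, -0.387672)  product (0.006856, -0.043588)
  m=+3: Y*=(-0.006602, 0.015531)  Y=(0.205618, 0.145998)  product (-0.003625, 0.002229)
Accumulated sum (0.218795, 0.000000); after 4π/(2l+1) scaling, (0.392779, 0.000000) ⇒ P_3 = 0.392779

0.392779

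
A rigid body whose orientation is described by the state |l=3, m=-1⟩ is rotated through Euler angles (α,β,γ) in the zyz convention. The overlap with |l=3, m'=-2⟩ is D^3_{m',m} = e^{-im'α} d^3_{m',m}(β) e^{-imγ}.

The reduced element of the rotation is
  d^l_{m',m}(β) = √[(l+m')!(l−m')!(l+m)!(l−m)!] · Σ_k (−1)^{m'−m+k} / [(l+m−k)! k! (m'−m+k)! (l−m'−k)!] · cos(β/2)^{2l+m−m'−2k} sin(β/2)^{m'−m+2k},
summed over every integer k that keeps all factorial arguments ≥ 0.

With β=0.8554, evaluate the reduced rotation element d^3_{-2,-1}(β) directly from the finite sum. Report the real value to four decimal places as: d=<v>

d=0.4781

d^3_{-2,-1}(β=0.8554) via the finite sum:
c=cos(0.855400/2)=0.909922, s=sin(0.855400/2)=0.414779; N=√[1·120·2·24]=75.894664
k∈{1,2} keeps every argument non-negative
  k=1: (−1)^0·75.8947/(24)·0.9099^5·0.4148^1 = +0.818160
  k=2: (−1)^1·75.8947/(12)·0.9099^3·0.4148^3 = -0.340011
d^3_{-2,-1}(0.8554) = +0.818160 -0.340011 = +0.478148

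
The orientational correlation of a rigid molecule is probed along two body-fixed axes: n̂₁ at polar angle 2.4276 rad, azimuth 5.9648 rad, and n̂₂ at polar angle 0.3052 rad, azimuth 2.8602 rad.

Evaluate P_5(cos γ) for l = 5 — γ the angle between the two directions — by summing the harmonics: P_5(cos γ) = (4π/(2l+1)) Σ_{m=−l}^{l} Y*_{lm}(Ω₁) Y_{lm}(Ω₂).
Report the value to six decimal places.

-0.082061

Term-by-term m-sum for l=5 (normalisation 4π/11 = 1.142397):
  [-5]  conj(Y_{5,-5})(Ω₁) = (-0.001181, -0.055882) ; Y_{5,-5}(Ω₂) = (-0.000185, -0.001122) ; Δ = (-0.000062, 0.000012)
  [-4]  conj(Y_{5,-4})(Ω₁) = (-0.059748, 0.195043) ; Y_{5,-4}(Ω₂) = (0.004915, 0.010300) ; Δ = (-0.002303, 0.000343)
  [-3]  conj(Y_{5,-3})(Ω₁) = (0.232290, -0.328396) ; Y_{5,-3}(Ω₂) = (-0.044816, -0.050421) ; Δ = (-0.026968, 0.003005)
  [-2]  conj(Y_{5,-2})(Ω₁) = (-0.315092, 0.233022) ; Y_{5,-2}(Ω₂) = (0.213445, 0.134649) ; Δ = (-0.098631, 0.007311)
  [-1]  conj(Y_{5,-1})(Ω₁) = (-0.028985, 0.009554) ; Y_{5,-1}(Ω₂) = (-0.521726, -0.150811) ; Δ = (0.016563, -0.000613)
  [+0]  conj(Y_{5,0})(Ω₁) = (0.391468, -0.000000) ; Y_{5,0}(Ω₂) = (0.385650, 0.000000) ; Δ = (0.150970, 0.000000)
  [+1]  conj(Y_{5,1})(Ω₁) = (0.028985, 0.009554) ; Y_{5,1}(Ω₂) = (0.521726, -0.150811) ; Δ = (0.016563, 0.000613)
  [+2]  conj(Y_{5,2})(Ω₁) = (-0.315092, -0.233022) ; Y_{5,2}(Ω₂) = (0.213445, -0.134649) ; Δ = (-0.098631, -0.007311)
  [+3]  conj(Y_{5,3})(Ω₁) = (-0.232290, -0.328396) ; Y_{5,3}(Ω₂) = (0.044816, -0.050421) ; Δ = (-0.026968, -0.003005)
  [+4]  conj(Y_{5,4})(Ω₁) = (-0.059748, -0.195043) ; Y_{5,4}(Ω₂) = (0.004915, -0.010300) ; Δ = (-0.002303, -0.000343)
  [+5]  conj(Y_{5,5})(Ω₁) = (0.001181, -0.055882) ; Y_{5,5}(Ω₂) = (0.000185, -0.001122) ; Δ = (-0.000062, -0.000012)
Total Σ_m = (-0.071832, -0.000000). Multiply by 1.142397: (-0.082061, -0.000000). P_5(cos γ) = -0.082061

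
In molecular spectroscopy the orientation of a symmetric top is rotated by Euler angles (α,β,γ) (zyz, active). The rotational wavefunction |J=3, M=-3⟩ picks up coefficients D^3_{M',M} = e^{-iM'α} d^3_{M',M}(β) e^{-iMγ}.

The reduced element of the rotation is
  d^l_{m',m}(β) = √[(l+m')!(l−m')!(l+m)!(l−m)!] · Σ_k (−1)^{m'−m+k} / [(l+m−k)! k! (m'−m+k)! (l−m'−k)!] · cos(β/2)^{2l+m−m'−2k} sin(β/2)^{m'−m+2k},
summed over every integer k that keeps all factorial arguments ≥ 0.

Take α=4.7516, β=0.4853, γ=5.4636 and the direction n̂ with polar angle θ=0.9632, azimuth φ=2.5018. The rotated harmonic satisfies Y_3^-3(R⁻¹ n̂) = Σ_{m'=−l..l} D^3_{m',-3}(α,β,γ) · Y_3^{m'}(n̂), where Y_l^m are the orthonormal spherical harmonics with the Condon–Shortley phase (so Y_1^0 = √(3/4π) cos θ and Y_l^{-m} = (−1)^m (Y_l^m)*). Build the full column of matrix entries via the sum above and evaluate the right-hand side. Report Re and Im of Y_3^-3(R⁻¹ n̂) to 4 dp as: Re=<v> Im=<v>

Need the full column D^3_{m',-3} for m'=−3..3 at α=4.7516, β=0.4853, γ=5.4636.
cos(β/2)=0.970705, sin(β/2)=0.240276
d^3_{-3,-3}: single k=0 term ⇒ +0.836609;  D = +0.600421-0.582589i
d^3_{-2,-3}: single k=0 term ⇒ -0.507249;  D = -0.367232-0.349917i
d^3_{-1,-3}: single k=0 term ⇒ +0.198525;  D = -0.131209+0.148984i
d^3_{0,-3}: single k=0 term ⇒ -0.056742;  D = +0.044020+0.035804i
d^3_{1,-3}: single k=0 term ⇒ +0.012164;  D = +0.007299-0.009730i
d^3_{2,-3}: single k=0 term ⇒ -0.001904;  D = -0.001567-0.001082i
d^3_{3,-3}: single k=0 term ⇒ +0.000192;  D = -0.000103+0.000162i
Y_3^{m'}(θ=0.9632,φ=2.5018) and Σ D·Y over m':
  (+0.6004-0.5826i)·(+0.0789-0.2170i)  (-0.3672-0.3499i)·(+0.1129+0.3767i)  (-0.1312+0.1490i)·(-0.1340-0.0997i)  (+0.0440+0.0358i)·(-0.2920+0.0000i)  (+0.0073-0.0097i)·(+0.1340-0.0997i)  (-0.0016-0.0011i)·(+0.1129-0.3767i)  (-0.0001+0.0002i)·(-0.0789-0.2170i)
Y_3^-3(R⁻¹ n̂) = +0.030338-0.372998i

Re=0.0303 Im=-0.3730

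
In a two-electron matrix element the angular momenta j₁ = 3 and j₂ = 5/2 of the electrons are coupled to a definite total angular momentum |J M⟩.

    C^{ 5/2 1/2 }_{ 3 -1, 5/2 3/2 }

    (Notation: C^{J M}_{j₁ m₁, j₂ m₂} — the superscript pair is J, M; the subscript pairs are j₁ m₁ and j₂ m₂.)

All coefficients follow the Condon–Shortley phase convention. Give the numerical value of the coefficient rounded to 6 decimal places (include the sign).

j₁+j₂−J=3  J+j₁−j₂=3  J−j₁+j₂=2  j₁+j₂+J+1=9
(j₁±m₁, j₂±m₂, J±M) = (2,4,4,1,3,2)
P² = 576/35
sum k=2..3:
  [2] +1/8 = 1/8
  [3] −1/12 = -1/12
S = 1/24
C² = P²·S² = 1/35 ; C = +0.169031

+√(1/35) = +0.169031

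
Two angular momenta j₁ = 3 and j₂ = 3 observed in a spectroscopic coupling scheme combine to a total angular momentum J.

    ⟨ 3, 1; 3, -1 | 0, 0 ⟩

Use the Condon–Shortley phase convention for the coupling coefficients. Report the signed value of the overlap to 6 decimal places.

+√(1/7) ≈ +0.377964

√[1·6!0!0!/7! · 4!2!2!4!0!0!] = √(2304/7)
  +(−1)^2/∏(2,4,0,0,0,0)! = 1/48  (running 1/48)
⟨..|..⟩ = √(2304/7)·(1/48) = +0.377964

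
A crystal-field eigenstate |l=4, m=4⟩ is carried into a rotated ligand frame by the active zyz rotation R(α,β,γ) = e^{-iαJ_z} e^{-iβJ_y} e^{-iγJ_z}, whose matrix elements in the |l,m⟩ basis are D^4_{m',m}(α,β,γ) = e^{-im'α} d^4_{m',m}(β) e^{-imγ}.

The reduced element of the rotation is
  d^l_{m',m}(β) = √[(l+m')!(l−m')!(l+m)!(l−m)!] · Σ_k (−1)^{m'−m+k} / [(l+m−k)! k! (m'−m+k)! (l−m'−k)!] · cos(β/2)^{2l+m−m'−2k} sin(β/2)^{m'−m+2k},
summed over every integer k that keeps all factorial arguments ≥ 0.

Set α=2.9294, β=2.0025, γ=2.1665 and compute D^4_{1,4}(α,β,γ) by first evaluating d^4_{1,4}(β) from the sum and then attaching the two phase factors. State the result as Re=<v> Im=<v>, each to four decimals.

Re=0.1150 Im=0.1682

D^4_{1,4}(2.9294,2.0025,2.1665) = e^{-i·1·2.9294}·d^4_{1,4}(2.0025)·e^{-i·4·2.1665}. Compute d first:
c=cos(2.002500/2)=0.539250, s=sin(2.002500/2)=0.842146; N=√[120·6·40320·1]=5387.986637
Admissible k: 3..3 (factorial args all ≥0)
  k=3: (−1)^0·5387.9866/(720)·0.5393^5·0.8421^3 = +0.203801
d^4_{1,4}(2.0025) = +0.203801
Attach z-rotation phases: D = e^{-i(1)(2.9294)}·(+0.203801)·e^{-i(4)(2.1665)} = +0.115045+0.168224i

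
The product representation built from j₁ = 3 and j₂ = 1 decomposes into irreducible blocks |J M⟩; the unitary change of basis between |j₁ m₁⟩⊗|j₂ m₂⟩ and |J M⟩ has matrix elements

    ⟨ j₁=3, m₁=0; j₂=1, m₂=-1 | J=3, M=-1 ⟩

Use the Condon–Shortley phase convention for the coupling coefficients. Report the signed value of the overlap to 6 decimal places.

+√(1/2) = +0.707107

√[7·1!5!1!/8! · 3!3!0!2!2!4!] = √(72)
  +(−1)^0/∏(0,1,3,0,2,1)! = 1/12  (running 1/12)
⟨..|..⟩ = √(72)·(1/12) = +0.707107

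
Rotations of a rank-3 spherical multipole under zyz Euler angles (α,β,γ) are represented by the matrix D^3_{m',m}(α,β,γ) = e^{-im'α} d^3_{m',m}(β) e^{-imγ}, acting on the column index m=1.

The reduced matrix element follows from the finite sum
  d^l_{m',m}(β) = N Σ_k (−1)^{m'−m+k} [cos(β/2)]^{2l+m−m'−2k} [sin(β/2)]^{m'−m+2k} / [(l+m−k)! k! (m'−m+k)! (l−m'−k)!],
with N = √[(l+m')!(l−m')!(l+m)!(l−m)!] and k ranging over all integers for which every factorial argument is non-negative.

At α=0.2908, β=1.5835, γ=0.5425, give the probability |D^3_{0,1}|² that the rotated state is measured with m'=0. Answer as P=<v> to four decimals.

P=0.1872

First d^3_{0,1}(β=1.5835), then the phase factors e^{-i(0)α} and e^{-i(1)γ}:
c=cos(1.583500/2)=0.702601, s=sin(1.583500/2)=0.711584; N=√[6·6·24·2]=41.569219
k: max(0,(1)−(0))=1 … min(3+(1),3−(0))=3
  k=1: (−1)^0·41.5692/(12)·0.7026^5·0.7116^1 = +0.422047
  k=2: (−1)^1·41.5692/(4)·0.7026^3·0.7116^3 = -1.298724
  k=3: (−1)^2·41.5692/(12)·0.7026^1·0.7116^5 = +0.444048
d^3_{0,1}(1.5835) = +0.422047 -1.298724 +0.444048 = -0.432628
|D^3_{0,1}|² = |d^3_{0,1}(β)|² = (-0.432628)² = 0.187167 (the z-rotation phases have unit modulus)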